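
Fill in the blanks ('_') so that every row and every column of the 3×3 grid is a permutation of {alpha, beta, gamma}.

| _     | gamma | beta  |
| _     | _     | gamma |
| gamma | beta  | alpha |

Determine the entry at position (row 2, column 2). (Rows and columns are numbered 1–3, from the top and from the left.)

row 1 has {beta,gamma}; column 1 has {gamma} — only alpha is left for (r1,c1).
row 2 has {gamma}; column 1 has {alpha,gamma} — only beta is left for (r2,c1).
row 2 has {beta,gamma}; column 2 has {beta,gamma} — only alpha is left for (r2,c2).

alpha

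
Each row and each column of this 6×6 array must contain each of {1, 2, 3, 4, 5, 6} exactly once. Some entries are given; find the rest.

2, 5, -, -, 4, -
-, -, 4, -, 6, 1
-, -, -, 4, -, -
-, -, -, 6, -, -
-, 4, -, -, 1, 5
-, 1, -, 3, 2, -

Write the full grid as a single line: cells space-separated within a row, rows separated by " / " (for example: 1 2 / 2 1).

2 5 6 1 4 3 / 3 2 4 5 6 1 / 5 6 1 4 3 2 / 1 3 2 6 5 4 / 6 4 3 2 1 5 / 4 1 5 3 2 6

Cell (r1,c4): row 1 has {2,4,5}; column 4 has {3,4,6} → 1.
Cell (r5,c4): row 5 has {1,4,5}; column 4 has {1,3,4,6} → 2.
Cell (r2,c4): row 2 has {1,4,6}; column 4 has {1,2,3,4,6} → 5.
Cell (r2,c1): row 2 has {1,4,5,6}; column 1 has {2} → 3.
Cell (r2,c2): row 2 has {1,3,4,5,6}; column 2 has {1,4,5} → 2.
Cell (r4,c2): row 4 has {6}; column 2 has {1,2,4,5} → 3.
Cell (r4,c5): row 4 has {3,6}; column 5 has {1,2,4,6} → 5.
Cell (r5,c1): row 5 has {1,2,4,5}; column 1 has {2,3} → 6.
Cell (r5,c3): row 5 has {1,2,4,5,6}; column 3 has {4} → 3.
Cell (r1,c3): row 1 has {1,2,4,5}; column 3 has {3,4} → 6.
Cell (r1,c6): row 1 has {1,2,4,5,6}; column 6 has {1,5} → 3.
Cell (r3,c2): row 3 has {4}; column 2 has {1,2,3,4,5} → 6.
Cell (r3,c5): row 3 has {4,6}; column 5 has {1,2,4,5,6} → 3.
Cell (r3,c6): row 3 has {3,4,6}; column 6 has {1,3,5} → 2.
Cell (r4,c6): row 4 has {3,5,6}; column 6 has {1,2,3,5} → 4.
Cell (r6,c3): row 6 has {1,2,3}; column 3 has {3,4,6} → 5.
Cell (r6,c6): row 6 has {1,2,3,5}; column 6 has {1,2,3,4,5} → 6.
Cell (r3,c3): row 3 has {2,3,4,6}; column 3 has {3,4,5,6} → 1.
Cell (r4,c1): row 4 has {3,4,5,6}; column 1 has {2,3,6} → 1.
Cell (r4,c3): row 4 has {1,3,4,5,6}; column 3 has {1,3,4,5,6} → 2.
Cell (r6,c1): row 6 has {1,2,3,5,6}; column 1 has {1,2,3,6} → 4.
Cell (r3,c1): row 3 has {1,2,3,4,6}; column 1 has {1,2,3,4,6} → 5.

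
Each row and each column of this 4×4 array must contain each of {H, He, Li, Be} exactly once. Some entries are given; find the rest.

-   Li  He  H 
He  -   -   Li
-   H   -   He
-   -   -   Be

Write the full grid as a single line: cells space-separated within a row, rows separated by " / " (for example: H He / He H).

Be Li He H / He Be H Li / Li H Be He / H He Li Be

row 1 has {H,He,Li}; column 1 has {He} — only Be is left for (r1,c1).
row 2 has {He,Li}; column 2 has {H,Li} — only Be is left for (r2,c2).
row 2 has {He,Li,Be}; column 3 has {He} — only H is left for (r2,c3).
row 3 has {H,He}; column 1 has {He,Be} — only Li is left for (r3,c1).
row 3 has {H,He,Li}; column 3 has {H,He} — only Be is left for (r3,c3).
row 4 has {Be}; column 1 has {He,Li,Be} — only H is left for (r4,c1).
row 4 has {H,Be}; column 2 has {H,Li,Be} — only He is left for (r4,c2).
row 4 has {H,He,Be}; column 3 has {H,He,Be} — only Li is left for (r4,c3).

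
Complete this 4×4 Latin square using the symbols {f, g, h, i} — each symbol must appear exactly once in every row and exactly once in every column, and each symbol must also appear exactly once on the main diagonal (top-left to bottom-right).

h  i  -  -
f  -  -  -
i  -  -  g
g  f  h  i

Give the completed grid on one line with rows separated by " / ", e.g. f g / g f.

(r1,c4) = f
(r2,c2) = g
(r2,c3) = i
(r2,c4) = h
(r3,c2) = h
(r3,c3) = f
(r1,c3) = g

h i g f / f g i h / i h f g / g f h i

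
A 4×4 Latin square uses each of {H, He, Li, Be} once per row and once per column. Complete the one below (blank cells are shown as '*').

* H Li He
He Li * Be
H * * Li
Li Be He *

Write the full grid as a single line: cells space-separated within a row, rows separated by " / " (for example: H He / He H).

(r1,c1) = Be
(r2,c3) = H
(r3,c2) = He
(r3,c3) = Be
(r4,c4) = H

Be H Li He / He Li H Be / H He Be Li / Li Be He H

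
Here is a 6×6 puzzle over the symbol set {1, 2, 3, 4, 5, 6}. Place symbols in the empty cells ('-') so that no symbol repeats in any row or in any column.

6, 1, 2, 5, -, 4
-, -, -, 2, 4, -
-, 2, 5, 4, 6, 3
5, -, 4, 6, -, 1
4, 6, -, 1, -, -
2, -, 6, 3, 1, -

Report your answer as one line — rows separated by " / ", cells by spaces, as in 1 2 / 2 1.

(r1,c5) = 3
(r3,c1) = 1
(r4,c2) = 3
(r4,c5) = 2
(r5,c3) = 3
(r5,c5) = 5
(r5,c6) = 2
(r6,c6) = 5
(r2,c1) = 3
(r2,c2) = 5
(r2,c3) = 1
(r2,c6) = 6
(r6,c2) = 4

6 1 2 5 3 4 / 3 5 1 2 4 6 / 1 2 5 4 6 3 / 5 3 4 6 2 1 / 4 6 3 1 5 2 / 2 4 6 3 1 5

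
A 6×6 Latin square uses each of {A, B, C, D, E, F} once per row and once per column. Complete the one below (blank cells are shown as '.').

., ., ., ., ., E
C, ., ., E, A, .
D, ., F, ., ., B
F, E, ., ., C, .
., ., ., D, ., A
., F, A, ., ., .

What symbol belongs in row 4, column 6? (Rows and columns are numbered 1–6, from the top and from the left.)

(r3,c5): row 3 has {B,D,F}; column 5 has {A,C}, so it must be E.
(r4,c6): row 4 has {C,E,F}; column 6 has {A,B,E}, so it must be D.

D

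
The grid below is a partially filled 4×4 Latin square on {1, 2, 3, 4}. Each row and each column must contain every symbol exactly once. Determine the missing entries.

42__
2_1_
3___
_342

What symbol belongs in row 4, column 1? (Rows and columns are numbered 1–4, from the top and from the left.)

(r1,c3) = 3
(r1,c4) = 1
(r2,c2) = 4
(r2,c4) = 3
(r3,c2) = 1
(r3,c3) = 2
(r3,c4) = 4
(r4,c1) = 1

1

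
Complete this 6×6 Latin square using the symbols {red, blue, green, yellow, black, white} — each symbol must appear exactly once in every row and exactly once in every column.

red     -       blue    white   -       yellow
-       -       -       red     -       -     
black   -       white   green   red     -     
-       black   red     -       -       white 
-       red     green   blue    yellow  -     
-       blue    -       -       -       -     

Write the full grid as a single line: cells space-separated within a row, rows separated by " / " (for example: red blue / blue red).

red green blue white black yellow / yellow white black red blue green / black yellow white green red blue / blue black red yellow green white / white red green blue yellow black / green blue yellow black white red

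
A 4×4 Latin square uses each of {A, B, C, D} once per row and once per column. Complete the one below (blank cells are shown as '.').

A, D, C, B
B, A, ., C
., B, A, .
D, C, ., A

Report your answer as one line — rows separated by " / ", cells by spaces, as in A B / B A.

row 2 has {A,B,C}; column 3 has {A,C} — only D is left for (r2,c3).
row 3 has {A,B}; column 1 has {A,B,D} — only C is left for (r3,c1).
row 3 has {A,B,C}; column 4 has {A,B,C} — only D is left for (r3,c4).
row 4 has {A,C,D}; column 3 has {A,C,D} — only B is left for (r4,c3).

A D C B / B A D C / C B A D / D C B A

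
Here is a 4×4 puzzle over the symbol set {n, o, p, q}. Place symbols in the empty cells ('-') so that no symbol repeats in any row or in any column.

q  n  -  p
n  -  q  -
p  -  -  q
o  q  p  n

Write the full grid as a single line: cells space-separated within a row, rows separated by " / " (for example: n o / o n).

q n o p / n p q o / p o n q / o q p n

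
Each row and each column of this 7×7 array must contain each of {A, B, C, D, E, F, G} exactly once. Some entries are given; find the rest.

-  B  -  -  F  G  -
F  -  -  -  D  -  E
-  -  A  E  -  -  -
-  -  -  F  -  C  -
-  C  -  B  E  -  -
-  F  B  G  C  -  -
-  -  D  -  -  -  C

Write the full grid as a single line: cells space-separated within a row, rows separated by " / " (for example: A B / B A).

E B C D F G A / F A G C D B E / C G A E B D F / G D E F A C B / D C F B E A G / A F B G C E D / B E D A G F C

(r7,c4) = A
(r2,c4) = C
(r1,c4) = D
(r1,c7) = A
(r2,c3) = G
(r4,c3) = E
(r5,c3) = F
(r6,c7) = D
(r1,c3) = C
(r2,c2) = A
(r2,c6) = B
(r5,c7) = G
(r1,c1) = E
(r4,c7) = B
(r6,c1) = A
(r6,c6) = E
(r7,c6) = F
(r3,c6) = D
(r3,c7) = F
(r5,c1) = D
(r5,c6) = A
(r3,c2) = G
(r3,c5) = B
(r4,c1) = G
(r4,c2) = D
(r4,c5) = A
(r7,c1) = B
(r7,c2) = E
(r7,c5) = G
(r3,c1) = C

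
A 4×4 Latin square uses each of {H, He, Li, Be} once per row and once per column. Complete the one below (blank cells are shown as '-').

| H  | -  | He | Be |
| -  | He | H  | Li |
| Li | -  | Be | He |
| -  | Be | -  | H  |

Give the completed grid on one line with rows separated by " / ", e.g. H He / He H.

H Li He Be / Be He H Li / Li H Be He / He Be Li H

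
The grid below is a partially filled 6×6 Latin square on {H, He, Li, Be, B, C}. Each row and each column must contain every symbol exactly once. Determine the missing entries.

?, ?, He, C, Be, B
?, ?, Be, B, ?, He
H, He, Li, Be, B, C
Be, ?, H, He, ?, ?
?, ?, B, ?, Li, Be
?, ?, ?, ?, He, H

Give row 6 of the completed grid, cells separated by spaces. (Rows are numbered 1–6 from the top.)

At row 1, column 1: row 1 has {He,Be,B,C}; column 1 has {H,Be}; that leaves Li.
At row 1, column 2: row 1 has {He,Li,Be,B,C}; column 2 has {He}; that leaves H.
At row 2, column 1: row 2 has {He,Be,B}; column 1 has {H,Li,Be}; that leaves C.
At row 2, column 2: row 2 has {He,Be,B,C}; column 2 has {H,He}; that leaves Li.
At row 2, column 5: row 2 has {He,Li,Be,B,C}; column 5 has {He,Li,Be,B}; that leaves H.
At row 4, column 5: row 4 has {H,He,Be}; column 5 has {H,He,Li,Be,B}; that leaves C.
At row 4, column 6: row 4 has {H,He,Be,C}; column 6 has {H,He,Be,B,C}; that leaves Li.
At row 5, column 1: row 5 has {Li,Be,B}; column 1 has {H,Li,Be,C}; that leaves He.
At row 5, column 2: row 5 has {He,Li,Be,B}; column 2 has {H,He,Li}; that leaves C.
At row 5, column 4: row 5 has {He,Li,Be,B,C}; column 4 has {He,Be,B,C}; that leaves H.
At row 6, column 1: row 6 has {H,He}; column 1 has {H,He,Li,Be,C}; that leaves B.
At row 6, column 2: row 6 has {H,He,B}; column 2 has {H,He,Li,C}; that leaves Be.
At row 6, column 3: row 6 has {H,He,Be,B}; column 3 has {H,He,Li,Be,B}; that leaves C.
At row 6, column 4: row 6 has {H,He,Be,B,C}; column 4 has {H,He,Be,B,C}; that leaves Li.

B Be C Li He H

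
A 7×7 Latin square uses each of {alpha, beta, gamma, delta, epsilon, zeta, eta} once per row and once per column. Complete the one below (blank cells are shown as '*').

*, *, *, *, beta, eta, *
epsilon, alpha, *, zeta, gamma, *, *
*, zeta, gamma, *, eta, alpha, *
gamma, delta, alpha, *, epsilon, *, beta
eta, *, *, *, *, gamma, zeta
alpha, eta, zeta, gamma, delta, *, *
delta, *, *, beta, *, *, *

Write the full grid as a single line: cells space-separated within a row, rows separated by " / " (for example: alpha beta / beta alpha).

zeta epsilon delta alpha beta eta gamma / epsilon alpha beta zeta gamma delta eta / beta zeta gamma epsilon eta alpha delta / gamma delta alpha eta epsilon zeta beta / eta beta epsilon delta alpha gamma zeta / alpha eta zeta gamma delta beta epsilon / delta gamma eta beta zeta epsilon alpha

(r1,c1) = zeta
(r3,c1) = beta
(r4,c4) = eta
(r4,c6) = zeta
(r5,c5) = alpha
(r6,c7) = epsilon
(r7,c5) = zeta
(r7,c6) = epsilon
(r3,c7) = delta
(r6,c6) = beta
(r7,c2) = gamma
(r7,c3) = eta
(r7,c7) = alpha
(r1,c2) = epsilon
(r1,c3) = delta
(r1,c4) = alpha
(r1,c7) = gamma
(r2,c3) = beta
(r2,c6) = delta
(r2,c7) = eta
(r3,c4) = epsilon
(r5,c2) = beta
(r5,c3) = epsilon
(r5,c4) = delta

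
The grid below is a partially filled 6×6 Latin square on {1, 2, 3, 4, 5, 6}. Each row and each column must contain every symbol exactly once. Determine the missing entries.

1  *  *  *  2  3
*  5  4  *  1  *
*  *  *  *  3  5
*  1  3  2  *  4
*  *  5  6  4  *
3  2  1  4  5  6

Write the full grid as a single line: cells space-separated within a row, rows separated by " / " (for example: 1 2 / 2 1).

(r1,c3) = 6
(r1,c4) = 5
(r2,c4) = 3
(r2,c6) = 2
(r3,c3) = 2
(r3,c4) = 1
(r4,c5) = 6
(r5,c1) = 2
(r5,c2) = 3
(r5,c6) = 1
(r1,c2) = 4
(r2,c1) = 6
(r3,c1) = 4
(r3,c2) = 6
(r4,c1) = 5

1 4 6 5 2 3 / 6 5 4 3 1 2 / 4 6 2 1 3 5 / 5 1 3 2 6 4 / 2 3 5 6 4 1 / 3 2 1 4 5 6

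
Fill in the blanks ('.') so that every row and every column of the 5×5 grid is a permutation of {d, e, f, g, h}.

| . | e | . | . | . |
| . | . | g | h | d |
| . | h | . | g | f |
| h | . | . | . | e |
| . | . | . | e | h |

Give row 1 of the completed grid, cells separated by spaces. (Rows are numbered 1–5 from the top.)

(r1,c5) = g
(r2,c2) = f
(r2,c1) = e
(r3,c1) = d
(r3,c3) = e
(r1,c1) = f
(r1,c4) = d
(r4,c4) = f
(r5,c1) = g
(r5,c2) = d
(r5,c3) = f
(r1,c3) = h

f e h d g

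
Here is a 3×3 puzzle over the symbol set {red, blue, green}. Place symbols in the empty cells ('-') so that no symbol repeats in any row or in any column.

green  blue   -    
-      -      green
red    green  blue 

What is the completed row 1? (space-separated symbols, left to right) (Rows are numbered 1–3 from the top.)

green blue red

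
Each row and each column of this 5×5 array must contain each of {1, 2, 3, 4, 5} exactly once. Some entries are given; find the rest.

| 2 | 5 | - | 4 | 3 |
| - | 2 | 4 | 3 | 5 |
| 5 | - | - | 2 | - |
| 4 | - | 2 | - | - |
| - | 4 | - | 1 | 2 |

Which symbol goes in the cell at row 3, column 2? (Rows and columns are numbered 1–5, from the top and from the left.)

(r1,c3): row 1 has {2,3,4,5}; column 3 has {2,4}, so it must be 1.
(r2,c1): row 2 has {2,3,4,5}; column 1 has {2,4,5}, so it must be 1.
(r3,c3): row 3 has {2,5}; column 3 has {1,2,4}, so it must be 3.
(r4,c4): row 4 has {2,4}; column 4 has {1,2,3,4}, so it must be 5.
(r4,c5): row 4 has {2,4,5}; column 5 has {2,3,5}, so it must be 1.
(r5,c1): row 5 has {1,2,4}; column 1 has {1,2,4,5}, so it must be 3.
(r5,c3): row 5 has {1,2,3,4}; column 3 has {1,2,3,4}, so it must be 5.
(r3,c2): row 3 has {2,3,5}; column 2 has {2,4,5}, so it must be 1.

1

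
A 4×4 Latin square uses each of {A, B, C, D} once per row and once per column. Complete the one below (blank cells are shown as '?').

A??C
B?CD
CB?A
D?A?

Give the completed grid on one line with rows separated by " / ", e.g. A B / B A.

A D B C / B A C D / C B D A / D C A B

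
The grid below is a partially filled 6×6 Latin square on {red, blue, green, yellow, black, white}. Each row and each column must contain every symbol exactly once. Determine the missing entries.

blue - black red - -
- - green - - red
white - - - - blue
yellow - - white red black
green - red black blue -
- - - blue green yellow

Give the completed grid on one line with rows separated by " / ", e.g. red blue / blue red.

blue white black red yellow green / black blue green yellow white red / white red yellow green black blue / yellow green blue white red black / green yellow red black blue white / red black white blue green yellow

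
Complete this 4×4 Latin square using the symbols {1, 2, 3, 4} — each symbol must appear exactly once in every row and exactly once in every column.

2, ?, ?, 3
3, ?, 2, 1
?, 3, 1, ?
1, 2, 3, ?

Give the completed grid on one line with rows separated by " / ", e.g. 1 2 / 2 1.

2 1 4 3 / 3 4 2 1 / 4 3 1 2 / 1 2 3 4

(r1,c3) = 4
(r2,c2) = 4
(r3,c1) = 4
(r3,c4) = 2
(r4,c4) = 4
(r1,c2) = 1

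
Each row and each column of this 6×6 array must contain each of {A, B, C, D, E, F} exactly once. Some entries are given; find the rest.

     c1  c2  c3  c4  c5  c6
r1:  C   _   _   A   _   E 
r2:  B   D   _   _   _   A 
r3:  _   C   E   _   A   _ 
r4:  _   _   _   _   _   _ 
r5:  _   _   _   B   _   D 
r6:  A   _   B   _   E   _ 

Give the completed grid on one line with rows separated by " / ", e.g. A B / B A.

At row 6, column 2: row 6 has {A,B,E}; column 2 has {C,D}; that leaves F.
At row 6, column 6: row 6 has {A,B,E,F}; column 6 has {A,D,E}; that leaves C.
At row 1, column 2: row 1 has {A,C,E}; column 2 has {C,D,F}; that leaves B.
At row 6, column 4: row 6 has {A,B,C,E,F}; column 4 has {A,B}; that leaves D.
At row 3, column 4: row 3 has {A,C,E}; column 4 has {A,B,D}; that leaves F.
At row 3, column 6: row 3 has {A,C,E,F}; column 6 has {A,C,D,E}; that leaves B.
At row 4, column 6: row 4 is empty so far; column 6 has {A,B,C,D,E}; that leaves F.
At row 3, column 1: row 3 has {A,B,C,E,F}; column 1 has {A,B,C}; that leaves D.
At row 4, column 1: row 4 has {F}; column 1 has {A,B,C,D}; that leaves E.
At row 4, column 2: row 4 has {E,F}; column 2 has {B,C,D,F}; that leaves A.
At row 4, column 4: row 4 has {A,E,F}; column 4 has {A,B,D,F}; that leaves C.
At row 5, column 1: row 5 has {B,D}; column 1 has {A,B,C,D,E}; that leaves F.
At row 5, column 2: row 5 has {B,D,F}; column 2 has {A,B,C,D,F}; that leaves E.
At row 5, column 5: row 5 has {B,D,E,F}; column 5 has {A,E}; that leaves C.
At row 2, column 4: row 2 has {A,B,D}; column 4 has {A,B,C,D,F}; that leaves E.
At row 2, column 5: row 2 has {A,B,D,E}; column 5 has {A,C,E}; that leaves F.
At row 4, column 3: row 4 has {A,C,E,F}; column 3 has {B,E}; that leaves D.
At row 4, column 5: row 4 has {A,C,D,E,F}; column 5 has {A,C,E,F}; that leaves B.
At row 5, column 3: row 5 has {B,C,D,E,F}; column 3 has {B,D,E}; that leaves A.
At row 1, column 3: row 1 has {A,B,C,E}; column 3 has {A,B,D,E}; that leaves F.
At row 1, column 5: row 1 has {A,B,C,E,F}; column 5 has {A,B,C,E,F}; that leaves D.
At row 2, column 3: row 2 has {A,B,D,E,F}; column 3 has {A,B,D,E,F}; that leaves C.

C B F A D E / B D C E F A / D C E F A B / E A D C B F / F E A B C D / A F B D E C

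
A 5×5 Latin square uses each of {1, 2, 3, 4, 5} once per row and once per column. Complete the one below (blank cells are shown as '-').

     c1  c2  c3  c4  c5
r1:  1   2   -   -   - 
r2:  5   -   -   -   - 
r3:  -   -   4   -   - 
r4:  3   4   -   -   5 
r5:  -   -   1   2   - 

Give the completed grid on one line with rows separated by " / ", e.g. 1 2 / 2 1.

At row 3, column 1: row 3 has {4}; column 1 has {1,3,5}; that leaves 2.
At row 4, column 3: row 4 has {3,4,5}; column 3 has {1,4}; that leaves 2.
At row 4, column 4: row 4 has {2,3,4,5}; column 4 has {2}; that leaves 1.
At row 5, column 1: row 5 has {1,2}; column 1 has {1,2,3,5}; that leaves 4.
At row 5, column 5: row 5 has {1,2,4}; column 5 has {5}; that leaves 3.
At row 1, column 5: row 1 has {1,2}; column 5 has {3,5}; that leaves 4.
At row 2, column 3: row 2 has {5}; column 3 has {1,2,4}; that leaves 3.
At row 2, column 4: row 2 has {3,5}; column 4 has {1,2}; that leaves 4.
At row 3, column 5: row 3 has {2,4}; column 5 has {3,4,5}; that leaves 1.
At row 5, column 2: row 5 has {1,2,3,4}; column 2 has {2,4}; that leaves 5.
At row 1, column 3: row 1 has {1,2,4}; column 3 has {1,2,3,4}; that leaves 5.
At row 1, column 4: row 1 has {1,2,4,5}; column 4 has {1,2,4}; that leaves 3.
At row 2, column 2: row 2 has {3,4,5}; column 2 has {2,4,5}; that leaves 1.
At row 2, column 5: row 2 has {1,3,4,5}; column 5 has {1,3,4,5}; that leaves 2.
At row 3, column 2: row 3 has {1,2,4}; column 2 has {1,2,4,5}; that leaves 3.
At row 3, column 4: row 3 has {1,2,3,4}; column 4 has {1,2,3,4}; that leaves 5.

1 2 5 3 4 / 5 1 3 4 2 / 2 3 4 5 1 / 3 4 2 1 5 / 4 5 1 2 3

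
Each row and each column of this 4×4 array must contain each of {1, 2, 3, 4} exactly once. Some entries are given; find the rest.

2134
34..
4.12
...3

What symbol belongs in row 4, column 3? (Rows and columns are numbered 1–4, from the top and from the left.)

At row 2, column 3: row 2 has {3,4}; column 3 has {1,3}; that leaves 2.
At row 2, column 4: row 2 has {2,3,4}; column 4 has {2,3,4}; that leaves 1.
At row 3, column 2: row 3 has {1,2,4}; column 2 has {1,4}; that leaves 3.
At row 4, column 1: row 4 has {3}; column 1 has {2,3,4}; that leaves 1.
At row 4, column 2: row 4 has {1,3}; column 2 has {1,3,4}; that leaves 2.
At row 4, column 3: row 4 has {1,2,3}; column 3 has {1,2,3}; that leaves 4.

4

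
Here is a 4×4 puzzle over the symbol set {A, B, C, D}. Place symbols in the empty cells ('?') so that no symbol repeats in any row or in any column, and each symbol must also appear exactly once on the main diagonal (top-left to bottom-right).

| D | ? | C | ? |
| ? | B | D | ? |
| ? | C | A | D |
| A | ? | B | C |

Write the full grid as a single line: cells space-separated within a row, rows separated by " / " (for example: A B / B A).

D A C B / C B D A / B C A D / A D B C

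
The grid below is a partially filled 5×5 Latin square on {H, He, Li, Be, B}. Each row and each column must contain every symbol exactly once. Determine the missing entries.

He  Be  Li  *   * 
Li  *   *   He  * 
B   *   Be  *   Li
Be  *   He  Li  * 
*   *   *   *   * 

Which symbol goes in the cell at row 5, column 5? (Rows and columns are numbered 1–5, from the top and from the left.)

(r3,c4): row 3 has {Li,Be,B}; column 4 has {He,Li}, so it must be H.
(r5,c1): row 5 is empty so far; column 1 has {He,Li,Be,B}, so it must be H.
(r5,c3): row 5 has {H}; column 3 has {He,Li,Be}, so it must be B.
(r5,c4): row 5 has {H,B}; column 4 has {H,He,Li}, so it must be Be.
(r5,c5): row 5 has {H,Be,B}; column 5 has {Li}, so it must be He.

He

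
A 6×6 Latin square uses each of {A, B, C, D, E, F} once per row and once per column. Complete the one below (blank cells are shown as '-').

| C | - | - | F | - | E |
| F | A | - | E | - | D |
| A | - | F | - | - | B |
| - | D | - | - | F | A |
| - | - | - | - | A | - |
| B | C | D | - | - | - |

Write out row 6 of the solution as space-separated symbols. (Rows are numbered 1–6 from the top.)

(r1,c2) = B
(r1,c3) = A
(r1,c5) = D
(r3,c2) = E
(r3,c5) = C
(r4,c1) = E
(r5,c1) = D
(r5,c2) = F
(r5,c6) = C
(r6,c4) = A
(r6,c5) = E
(r6,c6) = F

B C D A E F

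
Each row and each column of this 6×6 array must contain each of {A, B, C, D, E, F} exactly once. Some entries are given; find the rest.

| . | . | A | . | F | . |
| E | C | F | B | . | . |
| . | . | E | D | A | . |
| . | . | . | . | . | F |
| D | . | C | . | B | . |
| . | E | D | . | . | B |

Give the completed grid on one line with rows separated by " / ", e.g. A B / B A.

(r2,c5) = D
(r2,c6) = A
(r3,c6) = C
(r4,c3) = B
(r5,c6) = E
(r6,c5) = C
(r1,c6) = D
(r4,c5) = E
(r1,c2) = B
(r3,c2) = F
(r5,c2) = A
(r5,c4) = F
(r6,c4) = A
(r1,c1) = C
(r1,c4) = E
(r3,c1) = B
(r4,c1) = A
(r4,c2) = D
(r4,c4) = C
(r6,c1) = F

C B A E F D / E C F B D A / B F E D A C / A D B C E F / D A C F B E / F E D A C B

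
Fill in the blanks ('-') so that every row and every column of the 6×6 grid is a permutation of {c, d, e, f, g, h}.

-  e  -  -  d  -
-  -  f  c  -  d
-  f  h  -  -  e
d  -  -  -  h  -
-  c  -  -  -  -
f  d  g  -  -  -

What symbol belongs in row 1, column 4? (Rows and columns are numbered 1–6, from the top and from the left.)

row 1 has {d,e}; column 3 has {f,g,h} — only c is left for (r1,c3).
row 4 has {d,h}; column 2 has {c,d,e,f} — only g is left for (r4,c2).
row 4 has {d,g,h}; column 3 has {c,f,g,h} — only e is left for (r4,c3).
row 4 has {d,e,g,h}; column 4 has {c} — only f is left for (r4,c4).
row 4 has {d,e,f,g,h}; column 6 has {d,e} — only c is left for (r4,c6).
row 5 has {c}; column 3 has {c,e,f,g,h} — only d is left for (r5,c3).
row 6 has {d,f,g}; column 6 has {c,d,e} — only h is left for (r6,c6).
row 2 has {c,d,f}; column 2 has {c,d,e,f,g} — only h is left for (r2,c2).
row 6 has {d,f,g,h}; column 4 has {c,f} — only e is left for (r6,c4).
row 6 has {d,e,f,g,h}; column 5 has {d,h} — only c is left for (r6,c5).
row 3 has {e,f,h}; column 5 has {c,d,h} — only g is left for (r3,c5).
row 2 has {c,d,f,h}; column 5 has {c,d,g,h} — only e is left for (r2,c5).
row 3 has {e,f,g,h}; column 1 has {d,f} — only c is left for (r3,c1).
row 3 has {c,e,f,g,h}; column 4 has {c,e,f} — only d is left for (r3,c4).
row 5 has {c,d}; column 5 has {c,d,e,g,h} — only f is left for (r5,c5).
row 5 has {c,d,f}; column 6 has {c,d,e,h} — only g is left for (r5,c6).
row 1 has {c,d,e}; column 6 has {c,d,e,g,h} — only f is left for (r1,c6).
row 2 has {c,d,e,f,h}; column 1 has {c,d,f} — only g is left for (r2,c1).
row 5 has {c,d,f,g}; column 4 has {c,d,e,f} — only h is left for (r5,c4).
row 1 has {c,d,e,f}; column 1 has {c,d,f,g} — only h is left for (r1,c1).
row 1 has {c,d,e,f,h}; column 4 has {c,d,e,f,h} — only g is left for (r1,c4).

g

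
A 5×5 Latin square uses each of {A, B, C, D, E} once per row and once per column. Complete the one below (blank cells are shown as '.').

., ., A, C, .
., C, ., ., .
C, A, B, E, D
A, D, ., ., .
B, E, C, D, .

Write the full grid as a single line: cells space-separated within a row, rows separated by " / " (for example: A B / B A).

D B A C E / E C D A B / C A B E D / A D E B C / B E C D A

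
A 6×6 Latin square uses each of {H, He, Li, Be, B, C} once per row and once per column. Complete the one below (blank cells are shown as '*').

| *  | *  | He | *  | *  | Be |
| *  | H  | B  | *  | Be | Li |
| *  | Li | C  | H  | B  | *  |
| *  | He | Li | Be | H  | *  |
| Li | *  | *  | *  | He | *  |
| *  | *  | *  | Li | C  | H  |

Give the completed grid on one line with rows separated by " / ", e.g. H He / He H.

(r1,c5): row 1 has {He,Be}; column 5 has {H,He,Be,B,C}, so it must be Li.
(r3,c6): row 3 has {H,Li,B,C}; column 6 has {H,Li,Be}, so it must be He.
(r6,c3): row 6 has {H,Li,C}; column 3 has {He,Li,B,C}, so it must be Be.
(r3,c1): row 3 has {H,He,Li,B,C}; column 1 has {Li}, so it must be Be.
(r5,c3): row 5 has {He,Li}; column 3 has {He,Li,Be,B,C}, so it must be H.
(r6,c2): row 6 has {H,Li,Be,C}; column 2 has {H,He,Li}, so it must be B.
(r1,c2): row 1 has {He,Li,Be}; column 2 has {H,He,Li,B}, so it must be C.
(r1,c4): row 1 has {He,Li,Be,C}; column 4 has {H,Li,Be}, so it must be B.
(r5,c2): row 5 has {H,He,Li}; column 2 has {H,He,Li,B,C}, so it must be Be.
(r5,c4): row 5 has {H,He,Li,Be}; column 4 has {H,Li,Be,B}, so it must be C.
(r5,c6): row 5 has {H,He,Li,Be,C}; column 6 has {H,He,Li,Be}, so it must be B.
(r6,c1): row 6 has {H,Li,Be,B,C}; column 1 has {Li,Be}, so it must be He.
(r1,c1): row 1 has {He,Li,Be,B,C}; column 1 has {He,Li,Be}, so it must be H.
(r2,c1): row 2 has {H,Li,Be,B}; column 1 has {H,He,Li,Be}, so it must be C.
(r2,c4): row 2 has {H,Li,Be,B,C}; column 4 has {H,Li,Be,B,C}, so it must be He.
(r4,c1): row 4 has {H,He,Li,Be}; column 1 has {H,He,Li,Be,C}, so it must be B.
(r4,c6): row 4 has {H,He,Li,Be,B}; column 6 has {H,He,Li,Be,B}, so it must be C.

H C He B Li Be / C H B He Be Li / Be Li C H B He / B He Li Be H C / Li Be H C He B / He B Be Li C H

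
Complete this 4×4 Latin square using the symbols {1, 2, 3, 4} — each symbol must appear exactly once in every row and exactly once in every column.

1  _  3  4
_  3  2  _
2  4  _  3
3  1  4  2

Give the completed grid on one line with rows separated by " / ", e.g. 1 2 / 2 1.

1 2 3 4 / 4 3 2 1 / 2 4 1 3 / 3 1 4 2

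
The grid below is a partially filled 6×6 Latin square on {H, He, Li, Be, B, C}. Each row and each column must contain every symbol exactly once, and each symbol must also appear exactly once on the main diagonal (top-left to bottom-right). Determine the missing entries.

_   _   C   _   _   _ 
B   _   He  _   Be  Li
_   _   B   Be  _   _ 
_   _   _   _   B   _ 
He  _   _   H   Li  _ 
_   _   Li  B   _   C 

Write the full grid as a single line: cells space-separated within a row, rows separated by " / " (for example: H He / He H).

Be B C Li H He / B H He C Be Li / Li He B Be C H / C Li H He B Be / He C Be H Li B / H Be Li B He C

(r2,c2) = H
(r2,c4) = C
(r4,c4) = He
(r5,c3) = Be
(r5,c6) = B
(r1,c1) = Be
(r1,c4) = Li
(r4,c3) = H
(r4,c6) = Be
(r5,c2) = C
(r6,c1) = H
(r6,c5) = He
(r1,c5) = H
(r1,c6) = He
(r3,c5) = C
(r3,c6) = H
(r4,c2) = Li
(r6,c2) = Be
(r1,c2) = B
(r3,c1) = Li
(r3,c2) = He
(r4,c1) = C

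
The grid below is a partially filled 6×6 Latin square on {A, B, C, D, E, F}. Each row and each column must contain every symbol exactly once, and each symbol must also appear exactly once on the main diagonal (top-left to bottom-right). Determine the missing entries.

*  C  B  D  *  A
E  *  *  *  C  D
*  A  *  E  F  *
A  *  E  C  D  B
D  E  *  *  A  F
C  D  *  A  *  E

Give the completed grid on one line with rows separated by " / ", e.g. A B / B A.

F C B D E A / E B A F C D / B A D E F C / A F E C D B / D E C B A F / C D F A B E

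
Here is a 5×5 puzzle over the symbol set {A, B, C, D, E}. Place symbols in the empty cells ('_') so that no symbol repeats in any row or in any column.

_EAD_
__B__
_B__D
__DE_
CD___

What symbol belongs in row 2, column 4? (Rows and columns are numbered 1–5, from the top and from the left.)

C

(r1,c1) = B
(r1,c5) = C
(r4,c1) = A
(r4,c2) = C
(r4,c5) = B
(r5,c3) = E
(r5,c5) = A
(r2,c2) = A
(r2,c4) = C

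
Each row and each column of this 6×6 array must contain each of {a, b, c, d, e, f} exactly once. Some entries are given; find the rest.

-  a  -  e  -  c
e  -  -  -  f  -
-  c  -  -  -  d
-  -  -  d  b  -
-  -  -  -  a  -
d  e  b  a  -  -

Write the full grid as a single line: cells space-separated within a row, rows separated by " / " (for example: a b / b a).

b a f e d c / e b d c f a / f c a b e d / a f c d b e / c d e f a b / d e b a c f

(r1,c5) = d
(r3,c5) = e
(r4,c2) = f
(r6,c5) = c
(r6,c6) = f
(r1,c3) = f
(r3,c3) = a
(r1,c1) = b
(r3,c1) = f
(r3,c4) = b
(r5,c1) = c
(r5,c4) = f
(r2,c4) = c
(r4,c1) = a
(r4,c6) = e
(r5,c6) = b
(r2,c3) = d
(r2,c6) = a
(r4,c3) = c
(r5,c2) = d
(r5,c3) = e
(r2,c2) = b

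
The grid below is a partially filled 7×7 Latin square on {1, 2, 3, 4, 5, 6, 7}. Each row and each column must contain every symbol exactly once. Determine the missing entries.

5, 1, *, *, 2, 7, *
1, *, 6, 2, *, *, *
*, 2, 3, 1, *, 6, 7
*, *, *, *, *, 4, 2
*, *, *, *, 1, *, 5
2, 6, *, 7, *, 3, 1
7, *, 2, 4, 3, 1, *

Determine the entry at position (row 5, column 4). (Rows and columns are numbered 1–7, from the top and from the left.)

row 1 has {1,2,5,7}; column 3 has {2,3,6} — only 4 is left for (r1,c3).
row 2 has {1,2,6}; column 6 has {1,3,4,6,7} — only 5 is left for (r2,c6).
row 3 has {1,2,3,6,7}; column 1 has {1,2,5,7} — only 4 is left for (r3,c1).
row 3 has {1,2,3,4,6,7}; column 5 has {1,2,3} — only 5 is left for (r3,c5).
row 5 has {1,5}; column 3 has {2,3,4,6} — only 7 is left for (r5,c3).
row 5 has {1,5,7}; column 6 has {1,3,4,5,6,7} — only 2 is left for (r5,c6).
row 6 has {1,2,3,6,7}; column 3 has {2,3,4,6,7} — only 5 is left for (r6,c3).
row 6 has {1,2,3,5,6,7}; column 5 has {1,2,3,5} — only 4 is left for (r6,c5).
row 7 has {1,2,3,4,7}; column 2 has {1,2,6} — only 5 is left for (r7,c2).
row 7 has {1,2,3,4,5,7}; column 7 has {1,2,5,7} — only 6 is left for (r7,c7).
row 1 has {1,2,4,5,7}; column 7 has {1,2,5,6,7} — only 3 is left for (r1,c7).
row 2 has {1,2,5,6}; column 5 has {1,2,3,4,5} — only 7 is left for (r2,c5).
row 2 has {1,2,5,6,7}; column 7 has {1,2,3,5,6,7} — only 4 is left for (r2,c7).
row 4 has {2,4}; column 3 has {2,3,4,5,6,7} — only 1 is left for (r4,c3).
row 4 has {1,2,4}; column 5 has {1,2,3,4,5,7} — only 6 is left for (r4,c5).
row 1 has {1,2,3,4,5,7}; column 4 has {1,2,4,7} — only 6 is left for (r1,c4).
row 2 has {1,2,4,5,6,7}; column 2 has {1,2,5,6} — only 3 is left for (r2,c2).
row 4 has {1,2,4,6}; column 1 has {1,2,4,5,7} — only 3 is left for (r4,c1).
row 4 has {1,2,3,4,6}; column 2 has {1,2,3,5,6} — only 7 is left for (r4,c2).
row 4 has {1,2,3,4,6,7}; column 4 has {1,2,4,6,7} — only 5 is left for (r4,c4).
row 5 has {1,2,5,7}; column 1 has {1,2,3,4,5,7} — only 6 is left for (r5,c1).
row 5 has {1,2,5,6,7}; column 2 has {1,2,3,5,6,7} — only 4 is left for (r5,c2).
row 5 has {1,2,4,5,6,7}; column 4 has {1,2,4,5,6,7} — only 3 is left for (r5,c4).

3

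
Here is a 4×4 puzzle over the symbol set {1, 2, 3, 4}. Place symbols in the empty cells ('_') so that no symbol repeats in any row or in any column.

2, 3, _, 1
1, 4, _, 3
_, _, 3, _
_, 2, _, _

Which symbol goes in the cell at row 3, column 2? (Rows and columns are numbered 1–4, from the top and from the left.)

1

row 1 has {1,2,3}; column 3 has {3} — only 4 is left for (r1,c3).
row 2 has {1,3,4}; column 3 has {3,4} — only 2 is left for (r2,c3).
row 3 has {3}; column 1 has {1,2} — only 4 is left for (r3,c1).
row 3 has {3,4}; column 2 has {2,3,4} — only 1 is left for (r3,c2).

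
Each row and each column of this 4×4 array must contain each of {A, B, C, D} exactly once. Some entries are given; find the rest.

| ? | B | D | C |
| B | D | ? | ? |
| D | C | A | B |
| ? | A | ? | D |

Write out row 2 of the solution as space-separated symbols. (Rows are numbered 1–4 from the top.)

B D C A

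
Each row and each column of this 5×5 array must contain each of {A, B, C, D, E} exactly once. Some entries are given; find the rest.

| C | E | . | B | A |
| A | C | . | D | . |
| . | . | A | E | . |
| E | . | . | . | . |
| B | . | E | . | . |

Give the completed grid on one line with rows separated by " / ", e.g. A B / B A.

C E D B A / A C B D E / D B A E C / E D C A B / B A E C D

row 1 has {A,B,C,E}; column 3 has {A,E} — only D is left for (r1,c3).
row 2 has {A,C,D}; column 3 has {A,D,E} — only B is left for (r2,c3).
row 2 has {A,B,C,D}; column 5 has {A} — only E is left for (r2,c5).
row 3 has {A,E}; column 1 has {A,B,C,E} — only D is left for (r3,c1).
row 3 has {A,D,E}; column 2 has {C,E} — only B is left for (r3,c2).
row 3 has {A,B,D,E}; column 5 has {A,E} — only C is left for (r3,c5).
row 4 has {E}; column 3 has {A,B,D,E} — only C is left for (r4,c3).
row 4 has {C,E}; column 4 has {B,D,E} — only A is left for (r4,c4).
row 5 has {B,E}; column 4 has {A,B,D,E} — only C is left for (r5,c4).
row 5 has {B,C,E}; column 5 has {A,C,E} — only D is left for (r5,c5).
row 4 has {A,C,E}; column 2 has {B,C,E} — only D is left for (r4,c2).
row 4 has {A,C,D,E}; column 5 has {A,C,D,E} — only B is left for (r4,c5).
row 5 has {B,C,D,E}; column 2 has {B,C,D,E} — only A is left for (r5,c2).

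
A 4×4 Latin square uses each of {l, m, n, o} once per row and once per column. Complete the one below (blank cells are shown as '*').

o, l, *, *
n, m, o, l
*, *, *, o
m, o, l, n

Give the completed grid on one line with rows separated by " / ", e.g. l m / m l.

o l n m / n m o l / l n m o / m o l n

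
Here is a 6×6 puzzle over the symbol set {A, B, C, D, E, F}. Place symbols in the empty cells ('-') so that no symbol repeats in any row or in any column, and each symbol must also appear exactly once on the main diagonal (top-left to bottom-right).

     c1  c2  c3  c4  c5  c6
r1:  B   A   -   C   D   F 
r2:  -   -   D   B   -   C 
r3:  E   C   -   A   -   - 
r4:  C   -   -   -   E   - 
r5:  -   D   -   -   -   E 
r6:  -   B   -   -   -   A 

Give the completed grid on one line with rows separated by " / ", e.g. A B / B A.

B A E C D F / F E D B A C / E C F A B D / C F A D E B / A D B F C E / D B C E F A

Cell (r1,c3): row 1 has {A,B,C,D,F}; column 3 has {D} → E.
Cell (r3,c3): row 3 has {A,C,E}; column 3 has {D,E}; the diagonal has {A,B} → F.
Cell (r3,c5): row 3 has {A,C,E,F}; column 5 has {D,E} → B.
Cell (r3,c6): row 3 has {A,B,C,E,F}; column 6 has {A,C,E,F} → D.
Cell (r4,c2): row 4 has {C,E}; column 2 has {A,B,C,D} → F.
Cell (r4,c4): row 4 has {C,E,F}; column 4 has {A,B,C}; the diagonal has {A,B,F} → D.
Cell (r4,c6): row 4 has {C,D,E,F}; column 6 has {A,C,D,E,F} → B.
Cell (r5,c4): row 5 has {D,E}; column 4 has {A,B,C,D} → F.
Cell (r5,c5): row 5 has {D,E,F}; column 5 has {B,D,E}; the diagonal has {A,B,D,F} → C.
Cell (r6,c3): row 6 has {A,B}; column 3 has {D,E,F} → C.
Cell (r6,c4): row 6 has {A,B,C}; column 4 has {A,B,C,D,F} → E.
Cell (r6,c5): row 6 has {A,B,C,E}; column 5 has {B,C,D,E} → F.
Cell (r2,c2): row 2 has {B,C,D}; column 2 has {A,B,C,D,F}; the diagonal has {A,B,C,D,F} → E.
Cell (r2,c5): row 2 has {B,C,D,E}; column 5 has {B,C,D,E,F} → A.
Cell (r4,c3): row 4 has {B,C,D,E,F}; column 3 has {C,D,E,F} → A.
Cell (r5,c1): row 5 has {C,D,E,F}; column 1 has {B,C,E} → A.
Cell (r5,c3): row 5 has {A,C,D,E,F}; column 3 has {A,C,D,E,F} → B.
Cell (r6,c1): row 6 has {A,B,C,E,F}; column 1 has {A,B,C,E} → D.
Cell (r2,c1): row 2 has {A,B,C,D,E}; column 1 has {A,B,C,D,E} → F.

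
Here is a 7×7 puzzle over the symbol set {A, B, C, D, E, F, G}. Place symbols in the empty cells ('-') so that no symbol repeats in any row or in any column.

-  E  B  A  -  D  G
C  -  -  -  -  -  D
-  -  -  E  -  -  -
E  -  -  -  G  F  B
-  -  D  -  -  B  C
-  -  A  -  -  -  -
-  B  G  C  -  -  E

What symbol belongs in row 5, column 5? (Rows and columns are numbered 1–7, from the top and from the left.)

E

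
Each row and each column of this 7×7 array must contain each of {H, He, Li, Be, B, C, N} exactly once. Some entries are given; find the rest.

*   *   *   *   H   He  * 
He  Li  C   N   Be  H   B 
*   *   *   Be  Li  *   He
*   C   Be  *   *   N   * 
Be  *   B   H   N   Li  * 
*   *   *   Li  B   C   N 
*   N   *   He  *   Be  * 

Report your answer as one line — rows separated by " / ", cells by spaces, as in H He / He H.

(r3,c6): row 3 has {He,Li,Be}; column 6 has {H,He,Li,Be,C,N}, so it must be B.
(r4,c4): row 4 has {Be,C,N}; column 4 has {H,He,Li,Be,N}, so it must be B.
(r4,c5): row 4 has {Be,B,C,N}; column 5 has {H,Li,Be,B,N}, so it must be He.
(r5,c2): row 5 has {H,Li,Be,B,N}; column 2 has {Li,C,N}, so it must be He.
(r5,c7): row 5 has {H,He,Li,Be,B,N}; column 7 has {He,B,N}, so it must be C.
(r6,c1): row 6 has {Li,B,C,N}; column 1 has {He,Be}, so it must be H.
(r6,c2): row 6 has {H,Li,B,C,N}; column 2 has {He,Li,C,N}, so it must be Be.
(r6,c3): row 6 has {H,Li,Be,B,C,N}; column 3 has {Be,B,C}, so it must be He.
(r7,c5): row 7 has {He,Be,N}; column 5 has {H,He,Li,Be,B,N}, so it must be C.
(r1,c2): row 1 has {H,He}; column 2 has {He,Li,Be,C,N}, so it must be B.
(r1,c4): row 1 has {H,He,B}; column 4 has {H,He,Li,Be,B,N}, so it must be C.
(r3,c2): row 3 has {He,Li,Be,B}; column 2 has {He,Li,Be,B,C,N}, so it must be H.
(r3,c3): row 3 has {H,He,Li,Be,B}; column 3 has {He,Be,B,C}, so it must be N.
(r4,c1): row 4 has {He,Be,B,C,N}; column 1 has {H,He,Be}, so it must be Li.
(r4,c7): row 4 has {He,Li,Be,B,C,N}; column 7 has {He,B,C,N}, so it must be H.
(r7,c1): row 7 has {He,Be,C,N}; column 1 has {H,He,Li,Be}, so it must be B.
(r7,c7): row 7 has {He,Be,B,C,N}; column 7 has {H,He,B,C,N}, so it must be Li.
(r1,c1): row 1 has {H,He,B,C}; column 1 has {H,He,Li,Be,B}, so it must be N.
(r1,c3): row 1 has {H,He,B,C,N}; column 3 has {He,Be,B,C,N}, so it must be Li.
(r1,c7): row 1 has {H,He,Li,B,C,N}; column 7 has {H,He,Li,B,C,N}, so it must be Be.
(r3,c1): row 3 has {H,He,Li,Be,B,N}; column 1 has {H,He,Li,Be,B,N}, so it must be C.
(r7,c3): row 7 has {He,Li,Be,B,C,N}; column 3 has {He,Li,Be,B,C,N}, so it must be H.

N B Li C H He Be / He Li C N Be H B / C H N Be Li B He / Li C Be B He N H / Be He B H N Li C / H Be He Li B C N / B N H He C Be Li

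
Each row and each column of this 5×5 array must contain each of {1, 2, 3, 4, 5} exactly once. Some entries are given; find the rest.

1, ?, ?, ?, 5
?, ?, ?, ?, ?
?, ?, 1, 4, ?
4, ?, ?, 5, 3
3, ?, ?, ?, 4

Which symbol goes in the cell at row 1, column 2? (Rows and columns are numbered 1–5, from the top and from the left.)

4

Cell (r3,c5): row 3 has {1,4}; column 5 has {3,4,5} → 2.
Cell (r4,c3): row 4 has {3,4,5}; column 3 has {1} → 2.
Cell (r5,c3): row 5 has {3,4}; column 3 has {1,2} → 5.
Cell (r2,c5): row 2 is empty so far; column 5 has {2,3,4,5} → 1.
Cell (r3,c1): row 3 has {1,2,4}; column 1 has {1,3,4} → 5.
Cell (r3,c2): row 3 has {1,2,4,5}; column 2 is empty so far → 3.
Cell (r4,c2): row 4 has {2,3,4,5}; column 2 has {3} → 1.
Cell (r5,c2): row 5 has {3,4,5}; column 2 has {1,3} → 2.
Cell (r5,c4): row 5 has {2,3,4,5}; column 4 has {4,5} → 1.
Cell (r1,c2): row 1 has {1,5}; column 2 has {1,2,3} → 4.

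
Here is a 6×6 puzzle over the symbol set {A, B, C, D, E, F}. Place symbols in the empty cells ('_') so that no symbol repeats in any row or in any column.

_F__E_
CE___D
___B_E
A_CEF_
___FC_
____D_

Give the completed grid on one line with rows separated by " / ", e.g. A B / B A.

B F A D E C / C E F A B D / F C D B A E / A D C E F B / D B E F C A / E A B C D F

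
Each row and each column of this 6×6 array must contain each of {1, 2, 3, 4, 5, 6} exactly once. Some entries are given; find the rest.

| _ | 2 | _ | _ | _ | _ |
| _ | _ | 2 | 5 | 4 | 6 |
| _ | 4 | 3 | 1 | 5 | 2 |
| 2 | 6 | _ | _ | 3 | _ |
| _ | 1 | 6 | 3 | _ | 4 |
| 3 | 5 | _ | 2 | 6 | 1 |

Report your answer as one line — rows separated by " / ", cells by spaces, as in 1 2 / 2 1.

Cell (r1,c5): row 1 has {2}; column 5 has {3,4,5,6} → 1.
Cell (r2,c1): row 2 has {2,4,5,6}; column 1 has {2,3} → 1.
Cell (r2,c2): row 2 has {1,2,4,5,6}; column 2 has {1,2,4,5,6} → 3.
Cell (r3,c1): row 3 has {1,2,3,4,5}; column 1 has {1,2,3} → 6.
Cell (r4,c4): row 4 has {2,3,6}; column 4 has {1,2,3,5} → 4.
Cell (r4,c6): row 4 has {2,3,4,6}; column 6 has {1,2,4,6} → 5.
Cell (r5,c1): row 5 has {1,3,4,6}; column 1 has {1,2,3,6} → 5.
Cell (r5,c5): row 5 has {1,3,4,5,6}; column 5 has {1,3,4,5,6} → 2.
Cell (r6,c3): row 6 has {1,2,3,5,6}; column 3 has {2,3,6} → 4.
Cell (r1,c1): row 1 has {1,2}; column 1 has {1,2,3,5,6} → 4.
Cell (r1,c3): row 1 has {1,2,4}; column 3 has {2,3,4,6} → 5.
Cell (r1,c4): row 1 has {1,2,4,5}; column 4 has {1,2,3,4,5} → 6.
Cell (r1,c6): row 1 has {1,2,4,5,6}; column 6 has {1,2,4,5,6} → 3.
Cell (r4,c3): row 4 has {2,3,4,5,6}; column 3 has {2,3,4,5,6} → 1.

4 2 5 6 1 3 / 1 3 2 5 4 6 / 6 4 3 1 5 2 / 2 6 1 4 3 5 / 5 1 6 3 2 4 / 3 5 4 2 6 1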